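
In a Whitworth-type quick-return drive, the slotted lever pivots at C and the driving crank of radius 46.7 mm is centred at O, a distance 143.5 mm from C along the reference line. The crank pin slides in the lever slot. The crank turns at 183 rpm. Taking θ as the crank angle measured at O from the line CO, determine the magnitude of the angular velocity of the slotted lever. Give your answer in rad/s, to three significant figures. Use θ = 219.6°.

4.59

ω = 19.16 rad/s (from 183 rpm).
Crank pin A relative to C: A = (d + r cosθ, r sinθ); lever angle φ = atan2(r sinθ, d + r cosθ).
Differentiating tanφ: φ̇ = rω(d cosθ + r)/(d² + r² + 2dr cosθ).
d² + r² + 2dr cosθ = |CA|² = 0.012446 m²;  d cosθ + r = -0.063869 m.
|ω_lever| = |0.0467·19.16·-0.063869| / 0.012446 = 4.5925 rad/s.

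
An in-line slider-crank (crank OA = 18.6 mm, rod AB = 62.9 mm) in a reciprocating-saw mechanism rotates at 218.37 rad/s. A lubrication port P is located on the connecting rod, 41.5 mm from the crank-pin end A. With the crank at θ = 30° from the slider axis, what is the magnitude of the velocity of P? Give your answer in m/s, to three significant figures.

ω = 218.4 rad/s.  Crank-pin speed |V_A| = rω = 4.0617 m/s, perpendicular to OA.
Rod angle: sinφ = −(r/L) sinθ ⇒ φ = -8.503°; ω_rod = −rω cosθ/√(L²−r²sin²θ) = -56.544 rad/s.
V_P = V_A + ω_rod × AP, with AP = 0.0415 m along the rod.
Components: V_Px = −rω sinθ − a·ω_rod·sinφ = -2.3778 m/s;  V_Py = rω cosθ + a·ω_rod·cosφ = +1.1967 m/s.
|V_P| = √(V_Px² + V_Py²) = 2.662 m/s.

2.66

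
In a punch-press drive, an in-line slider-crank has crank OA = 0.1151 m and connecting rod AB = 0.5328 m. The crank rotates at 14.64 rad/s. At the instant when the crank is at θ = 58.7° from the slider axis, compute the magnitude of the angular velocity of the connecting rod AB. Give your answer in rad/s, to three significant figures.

ω = 14.64 rad/s
The rod makes angle φ with the slider axis where L sinφ = r sinθ; differentiating, L cosφ·φ̇ = r ω cosθ.
L cosφ = √(L² − r² sin²θ) = 0.52364 m.
|ω_rod| = r ω |cosθ| / √(L² − r² sin²θ) = 0.1151·14.64·0.51952/0.52364 = 1.6718 rad/s.

1.67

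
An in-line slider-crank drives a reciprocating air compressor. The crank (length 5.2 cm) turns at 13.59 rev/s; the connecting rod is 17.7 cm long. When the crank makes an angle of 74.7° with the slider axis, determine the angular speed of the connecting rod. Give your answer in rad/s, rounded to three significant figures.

6.90

ω = 85.39 rad/s (converted from 13.59 rev/s).
The rod makes angle φ with the slider axis where L sinφ = r sinθ; differentiating, L cosφ·φ̇ = r ω cosθ.
L cosφ = √(L² − r² sin²θ) = 0.16974 m.
|ω_rod| = r ω |cosθ| / √(L² − r² sin²θ) = 0.052·85.39·0.26387/0.16974 = 6.9024 rad/s.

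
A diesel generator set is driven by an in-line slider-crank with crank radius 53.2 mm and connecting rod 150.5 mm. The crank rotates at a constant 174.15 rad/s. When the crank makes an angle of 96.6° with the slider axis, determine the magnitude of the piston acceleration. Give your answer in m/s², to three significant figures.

777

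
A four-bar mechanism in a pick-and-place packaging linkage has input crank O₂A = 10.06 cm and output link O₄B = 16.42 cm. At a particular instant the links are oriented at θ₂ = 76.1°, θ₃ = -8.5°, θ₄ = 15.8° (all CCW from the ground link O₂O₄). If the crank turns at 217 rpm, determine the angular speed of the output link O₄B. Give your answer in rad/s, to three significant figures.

ω₂ = 22.72 rad/s (from 217 rpm).
Differentiating the loop-closure r₂e^{iθ₂}+r₃e^{iθ₃}=r₁+r₄e^{iθ₄} gives r₂ω₂e^{iθ₂}+r₃ω₃e^{iθ₃}=r₄ω₄e^{iθ₄}.
Eliminating the other unknown: ω₄ = r₂ω₂ sin(θ₂−θ₃) / [r₄ sin(θ₄−θ₃)].
Numerator sine = +0.99556; denominator sine = +0.41151.
Result = 0.1006·22.72·(+0.99556) / (0.1642·(+0.41151)) = +33.682 rad/s; magnitude 33.682 rad/s.

33.7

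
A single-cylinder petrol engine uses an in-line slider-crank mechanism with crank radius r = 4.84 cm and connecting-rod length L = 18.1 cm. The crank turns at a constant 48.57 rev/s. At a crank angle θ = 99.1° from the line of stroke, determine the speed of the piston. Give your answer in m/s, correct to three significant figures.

13.9

ω = 2π·48.6 = 305.2 rad/s
For an in-line slider-crank, x = r cosθ + √(L² − r² sin²θ), so v = −rω sinθ·[1 + r cosθ/√(L² − r² sin²θ)].
With r = 0.0484 m, L = 0.181 m, θ = 99.1°: √(L² − r² sin²θ) = 0.17458 m.
v = −0.0484·305.2·0.98741·[1 + 0.0484·-0.15816/0.17458] = -13.945 m/s.
|v| = 13.945 m/s.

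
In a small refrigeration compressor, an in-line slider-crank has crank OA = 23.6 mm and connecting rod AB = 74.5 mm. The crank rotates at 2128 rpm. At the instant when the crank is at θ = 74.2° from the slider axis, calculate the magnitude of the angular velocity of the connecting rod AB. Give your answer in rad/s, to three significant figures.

20.2

ω = 222.8 rad/s (converted from 2128 rpm).
The rod makes angle φ with the slider axis where L sinφ = r sinθ; differentiating, L cosφ·φ̇ = r ω cosθ.
L cosφ = √(L² − r² sin²θ) = 0.070955 m.
|ω_rod| = r ω |cosθ| / √(L² − r² sin²θ) = 0.0236·222.8·0.27228/0.070955 = 20.181 rad/s.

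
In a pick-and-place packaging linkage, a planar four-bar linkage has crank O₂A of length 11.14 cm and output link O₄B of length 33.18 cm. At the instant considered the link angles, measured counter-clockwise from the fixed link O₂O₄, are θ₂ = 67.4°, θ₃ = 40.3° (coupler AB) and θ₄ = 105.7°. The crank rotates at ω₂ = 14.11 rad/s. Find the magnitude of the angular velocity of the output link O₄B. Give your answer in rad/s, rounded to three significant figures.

ω₂ = 14.11 rad/s
Differentiating the loop-closure r₂e^{iθ₂}+r₃e^{iθ₃}=r₁+r₄e^{iθ₄} gives r₂ω₂e^{iθ₂}+r₃ω₃e^{iθ₃}=r₄ω₄e^{iθ₄}.
Eliminating the other unknown: ω₄ = r₂ω₂ sin(θ₂−θ₃) / [r₄ sin(θ₄−θ₃)].
Numerator sine = +0.45554; denominator sine = +0.90924.
Result = 0.1114·14.11·(+0.45554) / (0.3318·(+0.90924)) = +2.3735 rad/s; magnitude 2.3735 rad/s.

2.37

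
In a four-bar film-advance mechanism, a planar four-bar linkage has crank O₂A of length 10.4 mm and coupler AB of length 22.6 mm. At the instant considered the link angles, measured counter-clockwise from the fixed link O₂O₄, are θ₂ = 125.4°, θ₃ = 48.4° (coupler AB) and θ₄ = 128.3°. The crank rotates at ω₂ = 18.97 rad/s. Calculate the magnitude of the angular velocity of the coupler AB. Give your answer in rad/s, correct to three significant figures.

0.449

ω₂ = 18.97 rad/s
Differentiating the loop-closure r₂e^{iθ₂}+r₃e^{iθ₃}=r₁+r₄e^{iθ₄} gives r₂ω₂e^{iθ₂}+r₃ω₃e^{iθ₃}=r₄ω₄e^{iθ₄}.
Eliminating the other unknown: ω₃ = r₂ω₂ sin(θ₄−θ₂) / [r₃ sin(θ₃−θ₄)].
Numerator sine = +0.05059; denominator sine = -0.98450.
Result = 0.0104·18.97·(+0.05059) / (0.0226·(-0.98450)) = -0.44861 rad/s; magnitude 0.44861 rad/s.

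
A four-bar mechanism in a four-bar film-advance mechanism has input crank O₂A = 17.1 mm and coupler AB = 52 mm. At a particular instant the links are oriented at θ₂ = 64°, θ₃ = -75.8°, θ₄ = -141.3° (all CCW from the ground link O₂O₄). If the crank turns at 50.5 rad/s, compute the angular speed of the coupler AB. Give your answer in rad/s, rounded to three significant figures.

7.80

ω₂ = 50.5 rad/s
Differentiating the loop-closure r₂e^{iθ₂}+r₃e^{iθ₃}=r₁+r₄e^{iθ₄} gives r₂ω₂e^{iθ₂}+r₃ω₃e^{iθ₃}=r₄ω₄e^{iθ₄}.
Eliminating the other unknown: ω₃ = r₂ω₂ sin(θ₄−θ₂) / [r₃ sin(θ₃−θ₄)].
Numerator sine = +0.42736; denominator sine = +0.90996.
Result = 0.0171·50.5·(+0.42736) / (0.052·(+0.90996)) = +7.7993 rad/s; magnitude 7.7993 rad/s.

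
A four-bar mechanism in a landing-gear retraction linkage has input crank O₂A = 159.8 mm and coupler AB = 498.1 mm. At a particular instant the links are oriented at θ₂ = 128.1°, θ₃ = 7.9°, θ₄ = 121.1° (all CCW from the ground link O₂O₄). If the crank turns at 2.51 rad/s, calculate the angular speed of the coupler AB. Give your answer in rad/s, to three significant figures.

0.107

ω₂ = 2.51 rad/s
Differentiating the loop-closure r₂e^{iθ₂}+r₃e^{iθ₃}=r₁+r₄e^{iθ₄} gives r₂ω₂e^{iθ₂}+r₃ω₃e^{iθ₃}=r₄ω₄e^{iθ₄}.
Eliminating the other unknown: ω₃ = r₂ω₂ sin(θ₄−θ₂) / [r₃ sin(θ₃−θ₄)].
Numerator sine = -0.12187; denominator sine = -0.91914.
Result = 0.1598·2.51·(-0.12187) / (0.4981·(-0.91914)) = +0.10677 rad/s; magnitude 0.10677 rad/s.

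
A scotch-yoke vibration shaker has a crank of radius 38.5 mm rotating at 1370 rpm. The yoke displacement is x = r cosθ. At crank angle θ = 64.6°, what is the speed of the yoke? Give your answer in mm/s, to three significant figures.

4990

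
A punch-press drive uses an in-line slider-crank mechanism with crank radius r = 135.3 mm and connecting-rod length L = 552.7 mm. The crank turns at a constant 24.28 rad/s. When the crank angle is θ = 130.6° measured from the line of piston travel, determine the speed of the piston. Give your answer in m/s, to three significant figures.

ω = 24.28 rad/s
For an in-line slider-crank, x = r cosθ + √(L² − r² sin²θ), so v = −rω sinθ·[1 + r cosθ/√(L² − r² sin²θ)].
With r = 0.1353 m, L = 0.5527 m, θ = 130.6°: √(L² − r² sin²θ) = 0.54307 m.
v = −0.1353·24.28·0.75927·[1 + 0.1353·-0.65077/0.54307] = -2.0899 m/s.
|v| = 2.0899 m/s.

2.09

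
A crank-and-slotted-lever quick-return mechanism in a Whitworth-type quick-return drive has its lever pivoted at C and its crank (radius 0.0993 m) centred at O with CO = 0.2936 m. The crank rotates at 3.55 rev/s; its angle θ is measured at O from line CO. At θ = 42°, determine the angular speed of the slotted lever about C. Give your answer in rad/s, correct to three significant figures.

5.04

ω = 22.31 rad/s (from 3.55 rev/s).
Crank pin A relative to C: A = (d + r cosθ, r sinθ); lever angle φ = atan2(r sinθ, d + r cosθ).
Differentiating tanφ: φ̇ = rω(d cosθ + r)/(d² + r² + 2dr cosθ).
d² + r² + 2dr cosθ = |CA|² = 0.139393 m²;  d cosθ + r = +0.31749 m.
|ω_lever| = |0.0993·22.31·+0.31749| / 0.139393 = 5.0448 rad/s.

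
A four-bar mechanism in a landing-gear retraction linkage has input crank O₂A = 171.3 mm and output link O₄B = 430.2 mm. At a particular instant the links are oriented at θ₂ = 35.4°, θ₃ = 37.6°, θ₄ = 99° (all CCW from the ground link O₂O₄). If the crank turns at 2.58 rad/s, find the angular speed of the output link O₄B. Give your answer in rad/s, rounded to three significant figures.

ω₂ = 2.58 rad/s
Differentiating the loop-closure r₂e^{iθ₂}+r₃e^{iθ₃}=r₁+r₄e^{iθ₄} gives r₂ω₂e^{iθ₂}+r₃ω₃e^{iθ₃}=r₄ω₄e^{iθ₄}.
Eliminating the other unknown: ω₄ = r₂ω₂ sin(θ₂−θ₃) / [r₄ sin(θ₄−θ₃)].
Numerator sine = -0.03839; denominator sine = +0.87798.
Result = 0.1713·2.58·(-0.03839) / (0.4302·(+0.87798)) = -0.044917 rad/s; magnitude 0.044917 rad/s.

0.0449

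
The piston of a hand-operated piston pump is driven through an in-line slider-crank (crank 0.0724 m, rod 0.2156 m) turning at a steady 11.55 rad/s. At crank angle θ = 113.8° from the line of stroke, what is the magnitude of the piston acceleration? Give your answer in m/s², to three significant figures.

ω = 11.55 rad/s
x(θ) = r cosθ + √(L² − r² sin²θ); with ω constant, a = ω²·d²x/dθ².
d²x/dθ² = −r cosθ − r²(cos2θ)/√u − r⁴ sin²2θ/(4u^{3/2}),  u = L² − r² sin²θ = 0.0420952 m².
Substituting r = 0.0724 m, L = 0.2156 m, θ = 113.8°: d²x/dθ² = +0.04601 m.
a = ω²·d²x/dθ² = (11.55)²·(+0.04601) = +6.1379 m/s²;  |a| = 6.1379 m/s².

6.14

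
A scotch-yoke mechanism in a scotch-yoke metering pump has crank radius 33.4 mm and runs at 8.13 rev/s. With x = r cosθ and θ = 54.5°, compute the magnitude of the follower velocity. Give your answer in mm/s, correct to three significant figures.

ω = 51.08 rad/s (from 8.13 rev/s).
x = r cosθ ⇒ ẋ = −rω sinθ.
|v| = rω|sinθ| = 0.0334·51.08·|sin 54.5°| = 1.389 m/s = 1389 mm/s.

1390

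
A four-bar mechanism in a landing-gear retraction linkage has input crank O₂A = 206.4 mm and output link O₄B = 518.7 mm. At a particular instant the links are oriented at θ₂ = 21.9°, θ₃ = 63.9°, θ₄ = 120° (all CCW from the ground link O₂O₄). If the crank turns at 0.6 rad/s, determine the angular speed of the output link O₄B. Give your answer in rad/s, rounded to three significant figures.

0.192

ω₂ = 0.6 rad/s
Differentiating the loop-closure r₂e^{iθ₂}+r₃e^{iθ₃}=r₁+r₄e^{iθ₄} gives r₂ω₂e^{iθ₂}+r₃ω₃e^{iθ₃}=r₄ω₄e^{iθ₄}.
Eliminating the other unknown: ω₄ = r₂ω₂ sin(θ₂−θ₃) / [r₄ sin(θ₄−θ₃)].
Numerator sine = -0.66913; denominator sine = +0.83001.
Result = 0.2064·0.6·(-0.66913) / (0.5187·(+0.83001)) = -0.19247 rad/s; magnitude 0.19247 rad/s.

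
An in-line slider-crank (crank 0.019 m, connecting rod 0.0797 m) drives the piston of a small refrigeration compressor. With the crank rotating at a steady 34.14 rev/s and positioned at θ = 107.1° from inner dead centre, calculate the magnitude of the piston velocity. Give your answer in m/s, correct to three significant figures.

ω = 2π·34.1 = 214.5 rad/s
For an in-line slider-crank, x = r cosθ + √(L² − r² sin²θ), so v = −rω sinθ·[1 + r cosθ/√(L² − r² sin²θ)].
With r = 0.019 m, L = 0.0797 m, θ = 107.1°: √(L² − r² sin²θ) = 0.077603 m.
v = −0.019·214.5·0.95579·[1 + 0.019·-0.29404/0.077603] = -3.615 m/s.
|v| = 3.615 m/s.

3.62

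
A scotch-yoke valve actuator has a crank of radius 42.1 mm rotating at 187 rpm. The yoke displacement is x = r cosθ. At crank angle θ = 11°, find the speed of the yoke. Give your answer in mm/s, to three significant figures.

157

ω = 19.58 rad/s (from 187 rpm).
x = r cosθ ⇒ ẋ = −rω sinθ.
|v| = rω|sinθ| = 0.0421·19.58·|sin 11°| = 0.15731 m/s = 157.31 mm/s.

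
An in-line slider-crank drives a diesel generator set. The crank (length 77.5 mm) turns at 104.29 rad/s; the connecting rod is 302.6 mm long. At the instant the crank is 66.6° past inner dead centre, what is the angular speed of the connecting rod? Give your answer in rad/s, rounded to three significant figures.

ω = 104.3 rad/s
The rod makes angle φ with the slider axis where L sinφ = r sinθ; differentiating, L cosφ·φ̇ = r ω cosθ.
L cosφ = √(L² − r² sin²θ) = 0.29412 m.
|ω_rod| = r ω |cosθ| / √(L² − r² sin²θ) = 0.0775·104.3·0.39715/0.29412 = 10.914 rad/s.

10.9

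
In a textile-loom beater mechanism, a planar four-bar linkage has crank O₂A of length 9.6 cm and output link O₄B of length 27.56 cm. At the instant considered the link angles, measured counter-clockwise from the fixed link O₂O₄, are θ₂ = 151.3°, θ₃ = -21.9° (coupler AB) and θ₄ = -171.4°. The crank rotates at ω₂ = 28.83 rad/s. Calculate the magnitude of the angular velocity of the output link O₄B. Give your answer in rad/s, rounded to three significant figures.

ω₂ = 28.83 rad/s
Differentiating the loop-closure r₂e^{iθ₂}+r₃e^{iθ₃}=r₁+r₄e^{iθ₄} gives r₂ω₂e^{iθ₂}+r₃ω₃e^{iθ₃}=r₄ω₄e^{iθ₄}.
Eliminating the other unknown: ω₄ = r₂ω₂ sin(θ₂−θ₃) / [r₄ sin(θ₄−θ₃)].
Numerator sine = +0.11840; denominator sine = -0.50754.
Result = 0.096·28.83·(+0.11840) / (0.2756·(-0.50754)) = -2.3428 rad/s; magnitude 2.3428 rad/s.

2.34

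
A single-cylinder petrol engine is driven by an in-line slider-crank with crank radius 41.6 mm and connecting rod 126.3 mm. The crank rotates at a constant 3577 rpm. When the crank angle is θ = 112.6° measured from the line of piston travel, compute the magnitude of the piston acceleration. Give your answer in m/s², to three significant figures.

ω = 2π·3577/60 = 374.6 rad/s
x(θ) = r cosθ + √(L² − r² sin²θ); with ω constant, a = ω²·d²x/dθ².
d²x/dθ² = −r cosθ − r²(cos2θ)/√u − r⁴ sin²2θ/(4u^{3/2}),  u = L² − r² sin²θ = 0.0144767 m².
Substituting r = 0.0416 m, L = 0.1263 m, θ = 112.6°: d²x/dθ² = +0.025905 m.
a = ω²·d²x/dθ² = (374.6)²·(+0.025905) = +3634.8 m/s²;  |a| = 3634.8 m/s².

3630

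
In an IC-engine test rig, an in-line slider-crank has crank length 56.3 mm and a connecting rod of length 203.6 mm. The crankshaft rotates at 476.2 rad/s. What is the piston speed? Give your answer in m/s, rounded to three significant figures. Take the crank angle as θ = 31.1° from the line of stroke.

17.2

ω = 476.2 rad/s
For an in-line slider-crank, x = r cosθ + √(L² − r² sin²θ), so v = −rω sinθ·[1 + r cosθ/√(L² − r² sin²θ)].
With r = 0.0563 m, L = 0.2036 m, θ = 31.1°: √(L² − r² sin²θ) = 0.20151 m.
v = −0.0563·476.2·0.51653·[1 + 0.0563·0.85627/0.20151] = -17.161 m/s.
|v| = 17.161 m/s.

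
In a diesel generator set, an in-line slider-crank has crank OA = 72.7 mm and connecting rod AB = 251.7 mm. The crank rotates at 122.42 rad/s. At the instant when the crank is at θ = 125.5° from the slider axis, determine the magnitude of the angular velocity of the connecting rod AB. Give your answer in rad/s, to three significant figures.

21.1

ω = 122.4 rad/s
The rod makes angle φ with the slider axis where L sinφ = r sinθ; differentiating, L cosφ·φ̇ = r ω cosθ.
L cosφ = √(L² − r² sin²θ) = 0.24464 m.
|ω_rod| = r ω |cosθ| / √(L² − r² sin²θ) = 0.0727·122.4·0.58070/0.24464 = 21.126 rad/s.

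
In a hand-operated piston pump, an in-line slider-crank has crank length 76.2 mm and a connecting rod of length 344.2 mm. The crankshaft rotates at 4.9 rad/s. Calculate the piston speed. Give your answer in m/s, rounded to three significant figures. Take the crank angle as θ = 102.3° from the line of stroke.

0.347

ω = 4.9 rad/s
For an in-line slider-crank, x = r cosθ + √(L² − r² sin²θ), so v = −rω sinθ·[1 + r cosθ/√(L² − r² sin²θ)].
With r = 0.0762 m, L = 0.3442 m, θ = 102.3°: √(L² − r² sin²θ) = 0.33605 m.
v = −0.0762·4.9·0.97705·[1 + 0.0762·-0.21303/0.33605] = -0.34719 m/s.
|v| = 0.34719 m/s.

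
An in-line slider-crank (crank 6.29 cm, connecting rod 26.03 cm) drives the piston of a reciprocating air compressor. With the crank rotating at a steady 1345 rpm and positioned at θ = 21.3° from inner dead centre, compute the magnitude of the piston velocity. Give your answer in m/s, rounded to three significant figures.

ω = 2π·1345/60 = 140.8 rad/s
For an in-line slider-crank, x = r cosθ + √(L² − r² sin²θ), so v = −rω sinθ·[1 + r cosθ/√(L² − r² sin²θ)].
With r = 0.0629 m, L = 0.2603 m, θ = 21.3°: √(L² − r² sin²θ) = 0.2593 m.
v = −0.0629·140.8·0.36325·[1 + 0.0629·0.93169/0.2593] = -3.9455 m/s.
|v| = 3.9455 m/s.

3.95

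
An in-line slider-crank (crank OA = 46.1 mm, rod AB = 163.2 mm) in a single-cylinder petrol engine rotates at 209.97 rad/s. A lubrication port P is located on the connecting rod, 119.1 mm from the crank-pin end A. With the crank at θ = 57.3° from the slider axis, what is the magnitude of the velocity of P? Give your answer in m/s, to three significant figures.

9.19

ω = 210 rad/s.  Crank-pin speed |V_A| = rω = 9.6796 m/s, perpendicular to OA.
Rod angle: sinφ = −(r/L) sinθ ⇒ φ = -13.751°; ω_rod = −rω cosθ/√(L²−r²sin²θ) = -32.988 rad/s.
V_P = V_A + ω_rod × AP, with AP = 0.1191 m along the rod.
Components: V_Px = −rω sinθ − a·ω_rod·sinφ = -9.0794 m/s;  V_Py = rω cosθ + a·ω_rod·cosφ = +1.4131 m/s.
|V_P| = √(V_Px² + V_Py²) = 9.1887 m/s.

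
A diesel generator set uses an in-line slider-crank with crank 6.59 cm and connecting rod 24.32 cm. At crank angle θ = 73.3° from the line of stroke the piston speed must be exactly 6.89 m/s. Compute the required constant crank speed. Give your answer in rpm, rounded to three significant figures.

965

For an in-line slider-crank, |v_piston| = rω|sinθ|·[1 + r cosθ/√(L² − r² sin²θ)].
With r = 0.0659 m, L = 0.2432 m, θ = 73.3°: the bracketed kinematic factor |dx/dθ| = 0.06821 m.
ω = v/|dx/dθ| = 6.89/0.06821 = 101.01 rad/s.
N = 60ω/(2π) = 964.59 rpm.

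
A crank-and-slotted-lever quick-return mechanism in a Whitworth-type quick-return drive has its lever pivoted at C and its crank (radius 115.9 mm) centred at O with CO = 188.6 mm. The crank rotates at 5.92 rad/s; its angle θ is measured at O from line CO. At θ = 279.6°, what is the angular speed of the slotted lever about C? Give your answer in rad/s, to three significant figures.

ω = 5.92 rad/s
Crank pin A relative to C: A = (d + r cosθ, r sinθ); lever angle φ = atan2(r sinθ, d + r cosθ).
Differentiating tanφ: φ̇ = rω(d cosθ + r)/(d² + r² + 2dr cosθ).
d² + r² + 2dr cosθ = |CA|² = 0.0562935 m²;  d cosθ + r = +0.14735 m.
|ω_lever| = |0.1159·5.92·+0.14735| / 0.0562935 = 1.796 rad/s.

1.80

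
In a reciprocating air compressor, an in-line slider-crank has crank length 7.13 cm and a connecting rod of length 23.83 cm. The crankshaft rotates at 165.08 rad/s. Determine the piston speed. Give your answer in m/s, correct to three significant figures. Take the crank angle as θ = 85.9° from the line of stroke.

12.0

ω = 165.1 rad/s
For an in-line slider-crank, x = r cosθ + √(L² − r² sin²θ), so v = −rω sinθ·[1 + r cosθ/√(L² − r² sin²θ)].
With r = 0.0713 m, L = 0.2383 m, θ = 85.9°: √(L² − r² sin²θ) = 0.22744 m.
v = −0.0713·165.1·0.99744·[1 + 0.0713·0.07150/0.22744] = -12.003 m/s.
|v| = 12.003 m/s.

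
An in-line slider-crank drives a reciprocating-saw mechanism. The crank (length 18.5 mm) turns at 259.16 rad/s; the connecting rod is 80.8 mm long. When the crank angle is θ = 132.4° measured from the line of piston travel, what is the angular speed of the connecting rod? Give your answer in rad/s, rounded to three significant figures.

40.6

ω = 259.2 rad/s
The rod makes angle φ with the slider axis where L sinφ = r sinθ; differentiating, L cosφ·φ̇ = r ω cosθ.
L cosφ = √(L² − r² sin²θ) = 0.079637 m.
|ω_rod| = r ω |cosθ| / √(L² − r² sin²θ) = 0.0185·259.2·0.67430/0.079637 = 40.596 rad/s.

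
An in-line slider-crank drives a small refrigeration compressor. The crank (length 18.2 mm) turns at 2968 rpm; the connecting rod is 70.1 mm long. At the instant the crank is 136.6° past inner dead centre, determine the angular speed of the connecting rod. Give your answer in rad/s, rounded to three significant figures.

ω = 310.8 rad/s (converted from 2968 rpm).
The rod makes angle φ with the slider axis where L sinφ = r sinθ; differentiating, L cosφ·φ̇ = r ω cosθ.
L cosφ = √(L² − r² sin²θ) = 0.068976 m.
|ω_rod| = r ω |cosθ| / √(L² − r² sin²θ) = 0.0182·310.8·0.72657/0.068976 = 59.587 rad/s.

59.6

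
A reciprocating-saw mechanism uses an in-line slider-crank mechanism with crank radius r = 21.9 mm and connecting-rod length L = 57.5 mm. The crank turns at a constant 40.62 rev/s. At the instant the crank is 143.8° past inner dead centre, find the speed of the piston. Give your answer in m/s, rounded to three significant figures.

ω = 2π·40.6 = 255.2 rad/s
For an in-line slider-crank, x = r cosθ + √(L² − r² sin²θ), so v = −rω sinθ·[1 + r cosθ/√(L² − r² sin²θ)].
With r = 0.0219 m, L = 0.0575 m, θ = 143.8°: √(L² − r² sin²θ) = 0.056026 m.
v = −0.0219·255.2·0.59061·[1 + 0.0219·-0.80696/0.056026] = -2.2598 m/s.
|v| = 2.2598 m/s.

2.26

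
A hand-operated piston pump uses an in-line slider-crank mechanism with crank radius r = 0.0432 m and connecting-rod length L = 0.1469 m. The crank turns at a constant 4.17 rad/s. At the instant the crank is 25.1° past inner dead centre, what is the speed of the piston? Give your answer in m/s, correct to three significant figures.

0.0969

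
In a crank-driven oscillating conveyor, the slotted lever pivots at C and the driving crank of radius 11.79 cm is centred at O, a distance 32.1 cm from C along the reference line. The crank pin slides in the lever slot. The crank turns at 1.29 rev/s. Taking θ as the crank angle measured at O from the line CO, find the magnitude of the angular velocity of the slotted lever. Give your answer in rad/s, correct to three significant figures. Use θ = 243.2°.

0.310

ω = 8.105 rad/s (from 1.29 rev/s).
Crank pin A relative to C: A = (d + r cosθ, r sinθ); lever angle φ = atan2(r sinθ, d + r cosθ).
Differentiating tanφ: φ̇ = rω(d cosθ + r)/(d² + r² + 2dr cosθ).
d² + r² + 2dr cosθ = |CA|² = 0.0828137 m²;  d cosθ + r = -0.026832 m.
|ω_lever| = |0.1179·8.105·-0.026832| / 0.0828137 = 0.30962 rad/s.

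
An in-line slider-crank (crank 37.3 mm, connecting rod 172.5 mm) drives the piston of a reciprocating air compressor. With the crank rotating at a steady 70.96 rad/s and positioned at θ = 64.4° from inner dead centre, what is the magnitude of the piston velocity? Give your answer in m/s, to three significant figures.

2.61

ω = 70.96 rad/s
For an in-line slider-crank, x = r cosθ + √(L² − r² sin²θ), so v = −rω sinθ·[1 + r cosθ/√(L² − r² sin²θ)].
With r = 0.0373 m, L = 0.1725 m, θ = 64.4°: √(L² − r² sin²θ) = 0.16919 m.
v = −0.0373·70.96·0.90183·[1 + 0.0373·0.43209/0.16919] = -2.6144 m/s.
|v| = 2.6144 m/s.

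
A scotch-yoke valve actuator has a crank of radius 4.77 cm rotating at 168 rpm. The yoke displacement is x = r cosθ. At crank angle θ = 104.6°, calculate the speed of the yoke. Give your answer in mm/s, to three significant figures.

812

ω = 17.59 rad/s (from 168 rpm).
x = r cosθ ⇒ ẋ = −rω sinθ.
|v| = rω|sinθ| = 0.0477·17.59·|sin 104.6°| = 0.81208 m/s = 812.08 mm/s.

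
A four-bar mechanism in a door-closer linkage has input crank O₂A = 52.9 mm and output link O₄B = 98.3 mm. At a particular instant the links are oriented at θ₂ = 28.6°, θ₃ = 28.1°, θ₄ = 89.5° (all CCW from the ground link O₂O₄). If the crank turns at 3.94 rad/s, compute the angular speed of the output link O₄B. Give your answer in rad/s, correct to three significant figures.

0.0211

ω₂ = 3.94 rad/s
Differentiating the loop-closure r₂e^{iθ₂}+r₃e^{iθ₃}=r₁+r₄e^{iθ₄} gives r₂ω₂e^{iθ₂}+r₃ω₃e^{iθ₃}=r₄ω₄e^{iθ₄}.
Eliminating the other unknown: ω₄ = r₂ω₂ sin(θ₂−θ₃) / [r₄ sin(θ₄−θ₃)].
Numerator sine = +0.00873; denominator sine = +0.87798.
Result = 0.0529·3.94·(+0.00873) / (0.0983·(+0.87798)) = +0.021074 rad/s; magnitude 0.021074 rad/s.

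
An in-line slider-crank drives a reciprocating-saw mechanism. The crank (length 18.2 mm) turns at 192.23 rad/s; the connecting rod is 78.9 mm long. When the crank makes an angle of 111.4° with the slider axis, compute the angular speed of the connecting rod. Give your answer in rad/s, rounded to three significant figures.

16.6

ω = 192.2 rad/s
The rod makes angle φ with the slider axis where L sinφ = r sinθ; differentiating, L cosφ·φ̇ = r ω cosθ.
L cosφ = √(L² − r² sin²θ) = 0.077059 m.
|ω_rod| = r ω |cosθ| / √(L² − r² sin²θ) = 0.0182·192.2·0.36488/0.077059 = 16.566 rad/s.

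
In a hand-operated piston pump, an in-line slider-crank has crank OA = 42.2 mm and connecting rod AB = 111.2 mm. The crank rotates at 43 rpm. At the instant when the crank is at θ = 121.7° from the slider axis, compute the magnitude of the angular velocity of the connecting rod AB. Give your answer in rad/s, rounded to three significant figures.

0.949

ω = 4.503 rad/s (converted from 43 rpm).
The rod makes angle φ with the slider axis where L sinφ = r sinθ; differentiating, L cosφ·φ̇ = r ω cosθ.
L cosφ = √(L² − r² sin²θ) = 0.10524 m.
|ω_rod| = r ω |cosθ| / √(L² − r² sin²θ) = 0.0422·4.503·0.52547/0.10524 = 0.94877 rad/s.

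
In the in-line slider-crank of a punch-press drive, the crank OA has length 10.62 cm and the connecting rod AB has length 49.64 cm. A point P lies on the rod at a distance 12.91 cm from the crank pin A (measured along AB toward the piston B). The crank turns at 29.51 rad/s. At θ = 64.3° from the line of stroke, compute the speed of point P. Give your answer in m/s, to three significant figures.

ω = 29.51 rad/s.  Crank-pin speed |V_A| = rω = 3.134 m/s, perpendicular to OA.
Rod angle: sinφ = −(r/L) sinθ ⇒ φ = -11.115°; ω_rod = −rω cosθ/√(L²−r²sin²θ) = -2.7902 rad/s.
V_P = V_A + ω_rod × AP, with AP = 0.1291 m along the rod.
Components: V_Px = −rω sinθ − a·ω_rod·sinφ = -2.8934 m/s;  V_Py = rω cosθ + a·ω_rod·cosφ = +1.0056 m/s.
|V_P| = √(V_Px² + V_Py²) = 3.0632 m/s.

3.06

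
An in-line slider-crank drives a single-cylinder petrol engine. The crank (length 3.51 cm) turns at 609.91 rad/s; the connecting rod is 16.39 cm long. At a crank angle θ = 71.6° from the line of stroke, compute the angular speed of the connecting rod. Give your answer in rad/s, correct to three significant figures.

42.1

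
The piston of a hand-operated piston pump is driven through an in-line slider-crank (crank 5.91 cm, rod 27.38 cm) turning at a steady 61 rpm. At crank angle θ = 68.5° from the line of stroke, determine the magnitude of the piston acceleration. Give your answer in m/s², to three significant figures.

0.498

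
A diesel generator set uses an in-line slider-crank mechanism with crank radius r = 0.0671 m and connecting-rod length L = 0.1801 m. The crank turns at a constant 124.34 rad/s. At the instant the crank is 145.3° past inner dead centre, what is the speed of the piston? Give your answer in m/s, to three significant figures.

ω = 124.3 rad/s
For an in-line slider-crank, x = r cosθ + √(L² − r² sin²θ), so v = −rω sinθ·[1 + r cosθ/√(L² − r² sin²θ)].
With r = 0.0671 m, L = 0.1801 m, θ = 145.3°: √(L² − r² sin²θ) = 0.176 m.
v = −0.0671·124.3·0.56928·[1 + 0.0671·-0.82214/0.176] = -3.2609 m/s.
|v| = 3.2609 m/s.

3.26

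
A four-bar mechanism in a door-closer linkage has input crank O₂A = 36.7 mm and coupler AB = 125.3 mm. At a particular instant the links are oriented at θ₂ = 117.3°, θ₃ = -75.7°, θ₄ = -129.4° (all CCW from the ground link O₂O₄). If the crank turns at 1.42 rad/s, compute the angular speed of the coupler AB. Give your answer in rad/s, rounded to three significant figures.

ω₂ = 1.42 rad/s
Differentiating the loop-closure r₂e^{iθ₂}+r₃e^{iθ₃}=r₁+r₄e^{iθ₄} gives r₂ω₂e^{iθ₂}+r₃ω₃e^{iθ₃}=r₄ω₄e^{iθ₄}.
Eliminating the other unknown: ω₃ = r₂ω₂ sin(θ₄−θ₂) / [r₃ sin(θ₃−θ₄)].
Numerator sine = +0.91845; denominator sine = +0.80593.
Result = 0.0367·1.42·(+0.91845) / (0.1253·(+0.80593)) = +0.47398 rad/s; magnitude 0.47398 rad/s.

0.474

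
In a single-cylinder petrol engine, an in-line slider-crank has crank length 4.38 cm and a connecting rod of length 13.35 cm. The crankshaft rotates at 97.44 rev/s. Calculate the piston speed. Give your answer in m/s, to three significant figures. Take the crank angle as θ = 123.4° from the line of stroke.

18.2

ω = 2π·97.4 = 612.2 rad/s
For an in-line slider-crank, x = r cosθ + √(L² − r² sin²θ), so v = −rω sinθ·[1 + r cosθ/√(L² − r² sin²θ)].
With r = 0.0438 m, L = 0.1335 m, θ = 123.4°: √(L² − r² sin²θ) = 0.12839 m.
v = −0.0438·612.2·0.83485·[1 + 0.0438·-0.55048/0.12839] = -18.183 m/s.
|v| = 18.183 m/s.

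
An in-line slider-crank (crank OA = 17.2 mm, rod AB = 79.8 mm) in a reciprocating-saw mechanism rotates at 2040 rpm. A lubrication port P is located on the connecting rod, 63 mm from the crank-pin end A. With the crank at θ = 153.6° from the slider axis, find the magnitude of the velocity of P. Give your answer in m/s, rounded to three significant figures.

ω = 213.6 rad/s.  Crank-pin speed |V_A| = rω = 3.6744 m/s, perpendicular to OA.
Rod angle: sinφ = −(r/L) sinθ ⇒ φ = -5.499°; ω_rod = −rω cosθ/√(L²−r²sin²θ) = +41.434 rad/s.
V_P = V_A + ω_rod × AP, with AP = 0.063 m along the rod.
Components: V_Px = −rω sinθ − a·ω_rod·sinφ = -1.3836 m/s;  V_Py = rω cosθ + a·ω_rod·cosφ = -0.69289 m/s.
|V_P| = √(V_Px² + V_Py²) = 1.5474 m/s.

1.55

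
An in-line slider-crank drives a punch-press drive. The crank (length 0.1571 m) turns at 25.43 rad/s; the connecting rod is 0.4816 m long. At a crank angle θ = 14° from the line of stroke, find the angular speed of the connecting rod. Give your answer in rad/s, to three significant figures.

8.07

ω = 25.43 rad/s
The rod makes angle φ with the slider axis where L sinφ = r sinθ; differentiating, L cosφ·φ̇ = r ω cosθ.
L cosφ = √(L² − r² sin²θ) = 0.4801 m.
|ω_rod| = r ω |cosθ| / √(L² − r² sin²θ) = 0.1571·25.43·0.97030/0.4801 = 8.0741 rad/s.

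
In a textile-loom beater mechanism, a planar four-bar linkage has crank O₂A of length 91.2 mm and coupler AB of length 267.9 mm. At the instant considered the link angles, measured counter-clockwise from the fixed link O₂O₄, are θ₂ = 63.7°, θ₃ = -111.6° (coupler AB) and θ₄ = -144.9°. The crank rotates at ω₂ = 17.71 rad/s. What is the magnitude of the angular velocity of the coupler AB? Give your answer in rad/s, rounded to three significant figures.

ω₂ = 17.71 rad/s
Differentiating the loop-closure r₂e^{iθ₂}+r₃e^{iθ₃}=r₁+r₄e^{iθ₄} gives r₂ω₂e^{iθ₂}+r₃ω₃e^{iθ₃}=r₄ω₄e^{iθ₄}.
Eliminating the other unknown: ω₃ = r₂ω₂ sin(θ₄−θ₂) / [r₃ sin(θ₃−θ₄)].
Numerator sine = +0.47869; denominator sine = +0.54902.
Result = 0.0912·17.71·(+0.47869) / (0.2679·(+0.54902)) = +5.2566 rad/s; magnitude 5.2566 rad/s.

5.26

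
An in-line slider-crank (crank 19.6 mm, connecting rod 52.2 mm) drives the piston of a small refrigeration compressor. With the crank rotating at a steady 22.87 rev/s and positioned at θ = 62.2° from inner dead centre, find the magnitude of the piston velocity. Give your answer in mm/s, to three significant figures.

ω = 2π·22.9 = 143.7 rad/s
For an in-line slider-crank, x = r cosθ + √(L² − r² sin²θ), so v = −rω sinθ·[1 + r cosθ/√(L² − r² sin²θ)].
With r = 0.0196 m, L = 0.0522 m, θ = 62.2°: √(L² − r² sin²θ) = 0.049237 m.
v = −0.0196·143.7·0.88458·[1 + 0.0196·0.46639/0.049237] = -2.9539 m/s.
|v| = 2.9539 m/s = 2953.9 mm/s.

2950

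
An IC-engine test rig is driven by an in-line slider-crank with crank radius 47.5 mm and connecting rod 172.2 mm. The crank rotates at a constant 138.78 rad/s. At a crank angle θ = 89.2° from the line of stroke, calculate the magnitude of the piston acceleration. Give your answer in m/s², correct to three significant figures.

250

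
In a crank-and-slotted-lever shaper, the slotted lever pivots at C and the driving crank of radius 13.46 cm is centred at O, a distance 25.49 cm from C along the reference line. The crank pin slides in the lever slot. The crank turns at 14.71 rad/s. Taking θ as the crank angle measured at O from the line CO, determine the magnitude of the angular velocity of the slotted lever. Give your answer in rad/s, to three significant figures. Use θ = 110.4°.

1.53

ω = 14.71 rad/s
Crank pin A relative to C: A = (d + r cosθ, r sinθ); lever angle φ = atan2(r sinθ, d + r cosθ).
Differentiating tanφ: φ̇ = rω(d cosθ + r)/(d² + r² + 2dr cosθ).
d² + r² + 2dr cosθ = |CA|² = 0.0591725 m²;  d cosθ + r = +0.045749 m.
|ω_lever| = |0.1346·14.71·+0.045749| / 0.0591725 = 1.5308 rad/s.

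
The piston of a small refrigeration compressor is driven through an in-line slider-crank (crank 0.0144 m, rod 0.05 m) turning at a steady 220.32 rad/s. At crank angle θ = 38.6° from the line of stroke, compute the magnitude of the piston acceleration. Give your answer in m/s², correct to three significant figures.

ω = 220.3 rad/s
x(θ) = r cosθ + √(L² − r² sin²θ); with ω constant, a = ω²·d²x/dθ².
d²x/dθ² = −r cosθ − r²(cos2θ)/√u − r⁴ sin²2θ/(4u^{3/2}),  u = L² − r² sin²θ = 0.00241929 m².
Substituting r = 0.0144 m, L = 0.05 m, θ = 38.6°: d²x/dθ² = -0.012274 m.
a = ω²·d²x/dθ² = (220.3)²·(-0.012274) = -595.78 m/s²;  |a| = 595.78 m/s².

596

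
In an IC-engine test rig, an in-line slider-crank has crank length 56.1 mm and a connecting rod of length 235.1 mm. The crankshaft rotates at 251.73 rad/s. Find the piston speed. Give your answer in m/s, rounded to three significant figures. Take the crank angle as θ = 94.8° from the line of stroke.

13.8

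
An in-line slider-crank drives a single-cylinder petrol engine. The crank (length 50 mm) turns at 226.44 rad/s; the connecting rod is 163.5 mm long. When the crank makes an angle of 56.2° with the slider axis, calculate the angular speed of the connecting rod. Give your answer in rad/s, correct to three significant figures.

ω = 226.4 rad/s
The rod makes angle φ with the slider axis where L sinφ = r sinθ; differentiating, L cosφ·φ̇ = r ω cosθ.
L cosφ = √(L² − r² sin²θ) = 0.15813 m.
|ω_rod| = r ω |cosθ| / √(L² − r² sin²θ) = 0.05·226.4·0.55630/0.15813 = 39.83 rad/s.

39.8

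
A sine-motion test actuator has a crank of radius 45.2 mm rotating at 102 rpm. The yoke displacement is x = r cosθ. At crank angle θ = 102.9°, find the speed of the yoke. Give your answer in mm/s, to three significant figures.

471

ω = 10.68 rad/s (from 102 rpm).
x = r cosθ ⇒ ẋ = −rω sinθ.
|v| = rω|sinθ| = 0.0452·10.68·|sin 102.9°| = 0.47061 m/s = 470.61 mm/s.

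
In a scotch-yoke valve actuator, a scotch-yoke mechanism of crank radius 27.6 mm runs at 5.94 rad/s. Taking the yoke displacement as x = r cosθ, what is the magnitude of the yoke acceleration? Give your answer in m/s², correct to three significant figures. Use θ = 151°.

0.852

ω = 5.94 rad/s
x = r cosθ ⇒ ẍ = −rω² cosθ (ω constant).
|a| = rω²|cosθ| = 0.0276·(5.94)²·|cos 151°| = 0.85173 m/s².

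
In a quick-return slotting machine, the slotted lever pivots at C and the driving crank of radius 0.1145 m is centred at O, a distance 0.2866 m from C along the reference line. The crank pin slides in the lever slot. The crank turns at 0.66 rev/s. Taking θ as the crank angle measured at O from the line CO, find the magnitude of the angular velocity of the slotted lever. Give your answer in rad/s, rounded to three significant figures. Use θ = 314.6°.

ω = 4.147 rad/s (from 0.66 rev/s).
Crank pin A relative to C: A = (d + r cosθ, r sinθ); lever angle φ = atan2(r sinθ, d + r cosθ).
Differentiating tanφ: φ̇ = rω(d cosθ + r)/(d² + r² + 2dr cosθ).
d² + r² + 2dr cosθ = |CA|² = 0.141333 m²;  d cosθ + r = +0.31574 m.
|ω_lever| = |0.1145·4.147·+0.31574| / 0.141333 = 1.0607 rad/s.

1.06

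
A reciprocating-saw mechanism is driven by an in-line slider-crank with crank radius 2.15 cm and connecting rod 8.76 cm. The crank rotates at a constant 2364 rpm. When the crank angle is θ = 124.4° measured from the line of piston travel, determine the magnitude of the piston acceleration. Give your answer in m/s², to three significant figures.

859

ω = 2π·2364/60 = 247.6 rad/s
x(θ) = r cosθ + √(L² − r² sin²θ); with ω constant, a = ω²·d²x/dθ².
d²x/dθ² = −r cosθ − r²(cos2θ)/√u − r⁴ sin²2θ/(4u^{3/2}),  u = L² − r² sin²θ = 0.00735905 m².
Substituting r = 0.0215 m, L = 0.0876 m, θ = 124.4°: d²x/dθ² = +0.014022 m.
a = ω²·d²x/dθ² = (247.6)²·(+0.014022) = +859.32 m/s²;  |a| = 859.32 m/s².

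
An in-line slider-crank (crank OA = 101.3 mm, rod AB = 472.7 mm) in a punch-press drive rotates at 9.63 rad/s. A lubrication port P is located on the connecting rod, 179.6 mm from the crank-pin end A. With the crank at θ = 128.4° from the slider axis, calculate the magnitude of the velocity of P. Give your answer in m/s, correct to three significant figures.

ω = 9.63 rad/s.  Crank-pin speed |V_A| = rω = 0.97552 m/s, perpendicular to OA.
Rod angle: sinφ = −(r/L) sinθ ⇒ φ = -9.668°; ω_rod = −rω cosθ/√(L²−r²sin²θ) = +1.3003 rad/s.
V_P = V_A + ω_rod × AP, with AP = 0.1796 m along the rod.
Components: V_Px = −rω sinθ − a·ω_rod·sinφ = -0.72529 m/s;  V_Py = rω cosθ + a·ω_rod·cosφ = -0.37572 m/s.
|V_P| = √(V_Px² + V_Py²) = 0.81682 m/s.

0.817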